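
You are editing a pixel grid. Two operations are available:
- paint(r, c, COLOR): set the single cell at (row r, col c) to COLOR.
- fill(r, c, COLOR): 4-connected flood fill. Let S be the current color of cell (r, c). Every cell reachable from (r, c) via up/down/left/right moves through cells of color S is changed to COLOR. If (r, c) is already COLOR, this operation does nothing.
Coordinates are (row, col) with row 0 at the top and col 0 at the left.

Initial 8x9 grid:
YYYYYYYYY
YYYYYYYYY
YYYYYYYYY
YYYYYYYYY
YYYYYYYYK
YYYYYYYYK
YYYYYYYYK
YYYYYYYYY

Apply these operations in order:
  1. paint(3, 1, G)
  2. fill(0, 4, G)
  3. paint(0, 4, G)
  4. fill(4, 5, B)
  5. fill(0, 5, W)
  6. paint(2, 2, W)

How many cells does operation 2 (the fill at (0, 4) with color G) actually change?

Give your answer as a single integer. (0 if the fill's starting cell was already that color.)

After op 1 paint(3,1,G):
YYYYYYYYY
YYYYYYYYY
YYYYYYYYY
YGYYYYYYY
YYYYYYYYK
YYYYYYYYK
YYYYYYYYK
YYYYYYYYY
After op 2 fill(0,4,G) [68 cells changed]:
GGGGGGGGG
GGGGGGGGG
GGGGGGGGG
GGGGGGGGG
GGGGGGGGK
GGGGGGGGK
GGGGGGGGK
GGGGGGGGG

Answer: 68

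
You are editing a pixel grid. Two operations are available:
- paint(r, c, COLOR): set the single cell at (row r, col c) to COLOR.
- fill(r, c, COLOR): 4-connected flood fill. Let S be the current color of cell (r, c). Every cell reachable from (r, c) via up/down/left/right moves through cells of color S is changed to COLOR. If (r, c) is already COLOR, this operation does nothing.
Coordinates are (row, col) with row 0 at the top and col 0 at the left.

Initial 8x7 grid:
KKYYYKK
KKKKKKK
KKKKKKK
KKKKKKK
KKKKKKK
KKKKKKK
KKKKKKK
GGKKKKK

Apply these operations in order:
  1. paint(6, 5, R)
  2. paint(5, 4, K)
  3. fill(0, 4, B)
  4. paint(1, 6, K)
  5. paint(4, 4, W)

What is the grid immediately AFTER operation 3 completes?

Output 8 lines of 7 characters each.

After op 1 paint(6,5,R):
KKYYYKK
KKKKKKK
KKKKKKK
KKKKKKK
KKKKKKK
KKKKKKK
KKKKKRK
GGKKKKK
After op 2 paint(5,4,K):
KKYYYKK
KKKKKKK
KKKKKKK
KKKKKKK
KKKKKKK
KKKKKKK
KKKKKRK
GGKKKKK
After op 3 fill(0,4,B) [3 cells changed]:
KKBBBKK
KKKKKKK
KKKKKKK
KKKKKKK
KKKKKKK
KKKKKKK
KKKKKRK
GGKKKKK

Answer: KKBBBKK
KKKKKKK
KKKKKKK
KKKKKKK
KKKKKKK
KKKKKKK
KKKKKRK
GGKKKKK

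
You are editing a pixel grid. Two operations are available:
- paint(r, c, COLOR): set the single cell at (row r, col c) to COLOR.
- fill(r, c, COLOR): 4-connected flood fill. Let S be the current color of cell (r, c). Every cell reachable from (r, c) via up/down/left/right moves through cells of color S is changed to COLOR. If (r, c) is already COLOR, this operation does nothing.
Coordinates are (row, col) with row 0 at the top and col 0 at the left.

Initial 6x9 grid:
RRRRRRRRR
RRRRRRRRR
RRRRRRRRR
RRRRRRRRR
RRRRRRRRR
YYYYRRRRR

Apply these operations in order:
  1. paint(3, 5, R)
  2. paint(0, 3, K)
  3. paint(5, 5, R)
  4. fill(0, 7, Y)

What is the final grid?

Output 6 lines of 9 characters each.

Answer: YYYKYYYYY
YYYYYYYYY
YYYYYYYYY
YYYYYYYYY
YYYYYYYYY
YYYYYYYYY

Derivation:
After op 1 paint(3,5,R):
RRRRRRRRR
RRRRRRRRR
RRRRRRRRR
RRRRRRRRR
RRRRRRRRR
YYYYRRRRR
After op 2 paint(0,3,K):
RRRKRRRRR
RRRRRRRRR
RRRRRRRRR
RRRRRRRRR
RRRRRRRRR
YYYYRRRRR
After op 3 paint(5,5,R):
RRRKRRRRR
RRRRRRRRR
RRRRRRRRR
RRRRRRRRR
RRRRRRRRR
YYYYRRRRR
After op 4 fill(0,7,Y) [49 cells changed]:
YYYKYYYYY
YYYYYYYYY
YYYYYYYYY
YYYYYYYYY
YYYYYYYYY
YYYYYYYYY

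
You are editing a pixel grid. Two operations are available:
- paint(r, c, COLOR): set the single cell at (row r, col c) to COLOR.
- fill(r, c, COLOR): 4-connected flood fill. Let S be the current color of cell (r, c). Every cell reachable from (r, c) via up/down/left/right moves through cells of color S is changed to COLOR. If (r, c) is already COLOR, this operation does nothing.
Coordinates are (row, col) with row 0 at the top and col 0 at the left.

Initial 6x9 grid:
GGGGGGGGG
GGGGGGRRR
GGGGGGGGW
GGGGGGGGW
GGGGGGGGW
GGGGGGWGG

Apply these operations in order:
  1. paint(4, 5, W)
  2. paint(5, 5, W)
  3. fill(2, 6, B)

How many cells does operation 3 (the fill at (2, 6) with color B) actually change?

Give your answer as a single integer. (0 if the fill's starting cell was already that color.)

Answer: 45

Derivation:
After op 1 paint(4,5,W):
GGGGGGGGG
GGGGGGRRR
GGGGGGGGW
GGGGGGGGW
GGGGGWGGW
GGGGGGWGG
After op 2 paint(5,5,W):
GGGGGGGGG
GGGGGGRRR
GGGGGGGGW
GGGGGGGGW
GGGGGWGGW
GGGGGWWGG
After op 3 fill(2,6,B) [45 cells changed]:
BBBBBBBBB
BBBBBBRRR
BBBBBBBBW
BBBBBBBBW
BBBBBWBBW
BBBBBWWBB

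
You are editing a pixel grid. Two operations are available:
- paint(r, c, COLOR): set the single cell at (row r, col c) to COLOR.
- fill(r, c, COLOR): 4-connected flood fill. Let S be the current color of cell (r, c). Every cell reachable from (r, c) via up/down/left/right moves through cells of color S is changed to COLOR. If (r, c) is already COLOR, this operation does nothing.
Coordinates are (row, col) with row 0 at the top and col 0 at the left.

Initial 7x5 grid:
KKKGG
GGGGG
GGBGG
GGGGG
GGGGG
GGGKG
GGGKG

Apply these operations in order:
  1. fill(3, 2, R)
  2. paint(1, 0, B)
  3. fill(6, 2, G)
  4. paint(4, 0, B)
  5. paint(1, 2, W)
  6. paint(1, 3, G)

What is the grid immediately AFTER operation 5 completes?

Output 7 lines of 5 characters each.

Answer: KKKGG
BGWGG
GGBGG
GGGGG
BGGGG
GGGKG
GGGKG

Derivation:
After op 1 fill(3,2,R) [29 cells changed]:
KKKRR
RRRRR
RRBRR
RRRRR
RRRRR
RRRKR
RRRKR
After op 2 paint(1,0,B):
KKKRR
BRRRR
RRBRR
RRRRR
RRRRR
RRRKR
RRRKR
After op 3 fill(6,2,G) [28 cells changed]:
KKKGG
BGGGG
GGBGG
GGGGG
GGGGG
GGGKG
GGGKG
After op 4 paint(4,0,B):
KKKGG
BGGGG
GGBGG
GGGGG
BGGGG
GGGKG
GGGKG
After op 5 paint(1,2,W):
KKKGG
BGWGG
GGBGG
GGGGG
BGGGG
GGGKG
GGGKG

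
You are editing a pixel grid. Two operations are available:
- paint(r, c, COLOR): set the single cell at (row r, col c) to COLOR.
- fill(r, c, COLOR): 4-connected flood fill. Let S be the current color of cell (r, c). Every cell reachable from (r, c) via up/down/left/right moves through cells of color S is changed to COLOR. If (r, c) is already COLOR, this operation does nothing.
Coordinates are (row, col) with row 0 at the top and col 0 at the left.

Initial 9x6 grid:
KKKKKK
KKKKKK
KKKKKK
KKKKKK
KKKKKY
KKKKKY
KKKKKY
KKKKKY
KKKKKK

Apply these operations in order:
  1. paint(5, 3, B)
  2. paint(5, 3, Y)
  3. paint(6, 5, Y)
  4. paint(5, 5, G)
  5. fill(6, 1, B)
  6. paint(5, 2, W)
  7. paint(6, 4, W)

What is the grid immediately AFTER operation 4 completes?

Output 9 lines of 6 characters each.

Answer: KKKKKK
KKKKKK
KKKKKK
KKKKKK
KKKKKY
KKKYKG
KKKKKY
KKKKKY
KKKKKK

Derivation:
After op 1 paint(5,3,B):
KKKKKK
KKKKKK
KKKKKK
KKKKKK
KKKKKY
KKKBKY
KKKKKY
KKKKKY
KKKKKK
After op 2 paint(5,3,Y):
KKKKKK
KKKKKK
KKKKKK
KKKKKK
KKKKKY
KKKYKY
KKKKKY
KKKKKY
KKKKKK
After op 3 paint(6,5,Y):
KKKKKK
KKKKKK
KKKKKK
KKKKKK
KKKKKY
KKKYKY
KKKKKY
KKKKKY
KKKKKK
After op 4 paint(5,5,G):
KKKKKK
KKKKKK
KKKKKK
KKKKKK
KKKKKY
KKKYKG
KKKKKY
KKKKKY
KKKKKK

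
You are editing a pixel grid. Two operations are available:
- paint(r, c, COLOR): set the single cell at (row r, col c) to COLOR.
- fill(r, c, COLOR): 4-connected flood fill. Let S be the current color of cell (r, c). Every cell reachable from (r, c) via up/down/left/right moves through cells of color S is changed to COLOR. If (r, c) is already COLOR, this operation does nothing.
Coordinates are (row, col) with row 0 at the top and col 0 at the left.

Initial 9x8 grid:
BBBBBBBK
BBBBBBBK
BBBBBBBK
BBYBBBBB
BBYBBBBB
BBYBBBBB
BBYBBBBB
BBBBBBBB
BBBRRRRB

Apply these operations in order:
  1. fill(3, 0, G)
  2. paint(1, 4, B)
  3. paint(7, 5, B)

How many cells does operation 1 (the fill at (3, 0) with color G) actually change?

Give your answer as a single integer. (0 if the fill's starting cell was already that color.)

Answer: 61

Derivation:
After op 1 fill(3,0,G) [61 cells changed]:
GGGGGGGK
GGGGGGGK
GGGGGGGK
GGYGGGGG
GGYGGGGG
GGYGGGGG
GGYGGGGG
GGGGGGGG
GGGRRRRG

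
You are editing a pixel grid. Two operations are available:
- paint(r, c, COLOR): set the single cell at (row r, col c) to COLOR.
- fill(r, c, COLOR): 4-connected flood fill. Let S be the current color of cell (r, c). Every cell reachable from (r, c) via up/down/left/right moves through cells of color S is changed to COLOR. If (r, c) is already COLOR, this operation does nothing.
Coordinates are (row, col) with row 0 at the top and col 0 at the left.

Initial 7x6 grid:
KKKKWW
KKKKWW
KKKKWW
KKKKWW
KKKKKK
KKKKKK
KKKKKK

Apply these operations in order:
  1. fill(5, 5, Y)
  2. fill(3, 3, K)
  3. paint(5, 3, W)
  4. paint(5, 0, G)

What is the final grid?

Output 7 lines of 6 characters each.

After op 1 fill(5,5,Y) [34 cells changed]:
YYYYWW
YYYYWW
YYYYWW
YYYYWW
YYYYYY
YYYYYY
YYYYYY
After op 2 fill(3,3,K) [34 cells changed]:
KKKKWW
KKKKWW
KKKKWW
KKKKWW
KKKKKK
KKKKKK
KKKKKK
After op 3 paint(5,3,W):
KKKKWW
KKKKWW
KKKKWW
KKKKWW
KKKKKK
KKKWKK
KKKKKK
After op 4 paint(5,0,G):
KKKKWW
KKKKWW
KKKKWW
KKKKWW
KKKKKK
GKKWKK
KKKKKK

Answer: KKKKWW
KKKKWW
KKKKWW
KKKKWW
KKKKKK
GKKWKK
KKKKKK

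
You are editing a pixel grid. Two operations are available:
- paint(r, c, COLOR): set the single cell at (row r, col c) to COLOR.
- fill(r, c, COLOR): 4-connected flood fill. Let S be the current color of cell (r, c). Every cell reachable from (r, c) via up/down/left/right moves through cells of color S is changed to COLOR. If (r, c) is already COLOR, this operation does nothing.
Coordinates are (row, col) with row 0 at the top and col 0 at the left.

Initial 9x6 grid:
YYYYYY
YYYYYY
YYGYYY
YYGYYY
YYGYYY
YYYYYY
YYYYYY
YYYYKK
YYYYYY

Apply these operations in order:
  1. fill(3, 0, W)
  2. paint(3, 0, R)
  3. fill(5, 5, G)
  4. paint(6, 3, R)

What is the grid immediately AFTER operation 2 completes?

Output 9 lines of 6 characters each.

After op 1 fill(3,0,W) [49 cells changed]:
WWWWWW
WWWWWW
WWGWWW
WWGWWW
WWGWWW
WWWWWW
WWWWWW
WWWWKK
WWWWWW
After op 2 paint(3,0,R):
WWWWWW
WWWWWW
WWGWWW
RWGWWW
WWGWWW
WWWWWW
WWWWWW
WWWWKK
WWWWWW

Answer: WWWWWW
WWWWWW
WWGWWW
RWGWWW
WWGWWW
WWWWWW
WWWWWW
WWWWKK
WWWWWW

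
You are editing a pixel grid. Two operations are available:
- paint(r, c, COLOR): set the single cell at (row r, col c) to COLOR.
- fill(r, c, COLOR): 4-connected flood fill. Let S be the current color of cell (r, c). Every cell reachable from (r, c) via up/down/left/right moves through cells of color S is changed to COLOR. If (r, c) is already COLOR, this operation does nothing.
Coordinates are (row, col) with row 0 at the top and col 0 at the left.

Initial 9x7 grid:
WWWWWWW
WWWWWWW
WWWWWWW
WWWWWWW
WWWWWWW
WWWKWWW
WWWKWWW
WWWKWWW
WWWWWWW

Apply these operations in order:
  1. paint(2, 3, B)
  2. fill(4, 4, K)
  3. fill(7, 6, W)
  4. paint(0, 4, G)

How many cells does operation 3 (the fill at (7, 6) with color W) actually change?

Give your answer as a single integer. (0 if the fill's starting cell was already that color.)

Answer: 62

Derivation:
After op 1 paint(2,3,B):
WWWWWWW
WWWWWWW
WWWBWWW
WWWWWWW
WWWWWWW
WWWKWWW
WWWKWWW
WWWKWWW
WWWWWWW
After op 2 fill(4,4,K) [59 cells changed]:
KKKKKKK
KKKKKKK
KKKBKKK
KKKKKKK
KKKKKKK
KKKKKKK
KKKKKKK
KKKKKKK
KKKKKKK
After op 3 fill(7,6,W) [62 cells changed]:
WWWWWWW
WWWWWWW
WWWBWWW
WWWWWWW
WWWWWWW
WWWWWWW
WWWWWWW
WWWWWWW
WWWWWWW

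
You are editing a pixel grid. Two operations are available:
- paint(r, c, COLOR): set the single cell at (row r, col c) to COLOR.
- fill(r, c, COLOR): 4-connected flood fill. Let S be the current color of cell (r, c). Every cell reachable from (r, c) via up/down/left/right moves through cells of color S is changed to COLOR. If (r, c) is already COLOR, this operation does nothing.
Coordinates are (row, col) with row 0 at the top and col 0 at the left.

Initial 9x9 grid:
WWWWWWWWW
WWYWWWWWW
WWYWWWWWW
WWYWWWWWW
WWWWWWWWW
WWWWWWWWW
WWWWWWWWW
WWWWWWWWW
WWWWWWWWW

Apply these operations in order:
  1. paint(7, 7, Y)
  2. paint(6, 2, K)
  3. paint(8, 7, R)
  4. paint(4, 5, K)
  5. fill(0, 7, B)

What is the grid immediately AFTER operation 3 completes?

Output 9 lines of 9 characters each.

After op 1 paint(7,7,Y):
WWWWWWWWW
WWYWWWWWW
WWYWWWWWW
WWYWWWWWW
WWWWWWWWW
WWWWWWWWW
WWWWWWWWW
WWWWWWWYW
WWWWWWWWW
After op 2 paint(6,2,K):
WWWWWWWWW
WWYWWWWWW
WWYWWWWWW
WWYWWWWWW
WWWWWWWWW
WWWWWWWWW
WWKWWWWWW
WWWWWWWYW
WWWWWWWWW
After op 3 paint(8,7,R):
WWWWWWWWW
WWYWWWWWW
WWYWWWWWW
WWYWWWWWW
WWWWWWWWW
WWWWWWWWW
WWKWWWWWW
WWWWWWWYW
WWWWWWWRW

Answer: WWWWWWWWW
WWYWWWWWW
WWYWWWWWW
WWYWWWWWW
WWWWWWWWW
WWWWWWWWW
WWKWWWWWW
WWWWWWWYW
WWWWWWWRW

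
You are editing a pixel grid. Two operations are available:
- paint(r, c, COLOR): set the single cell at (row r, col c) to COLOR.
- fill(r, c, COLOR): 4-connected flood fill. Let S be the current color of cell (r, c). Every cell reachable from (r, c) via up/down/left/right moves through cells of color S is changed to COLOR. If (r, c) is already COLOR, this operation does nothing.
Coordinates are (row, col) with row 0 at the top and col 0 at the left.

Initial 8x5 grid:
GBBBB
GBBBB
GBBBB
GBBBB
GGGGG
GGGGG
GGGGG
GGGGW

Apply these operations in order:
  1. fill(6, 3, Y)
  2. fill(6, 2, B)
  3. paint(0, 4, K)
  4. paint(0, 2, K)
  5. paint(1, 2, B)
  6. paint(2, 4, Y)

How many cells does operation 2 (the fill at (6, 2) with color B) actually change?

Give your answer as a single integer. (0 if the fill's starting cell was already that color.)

After op 1 fill(6,3,Y) [23 cells changed]:
YBBBB
YBBBB
YBBBB
YBBBB
YYYYY
YYYYY
YYYYY
YYYYW
After op 2 fill(6,2,B) [23 cells changed]:
BBBBB
BBBBB
BBBBB
BBBBB
BBBBB
BBBBB
BBBBB
BBBBW

Answer: 23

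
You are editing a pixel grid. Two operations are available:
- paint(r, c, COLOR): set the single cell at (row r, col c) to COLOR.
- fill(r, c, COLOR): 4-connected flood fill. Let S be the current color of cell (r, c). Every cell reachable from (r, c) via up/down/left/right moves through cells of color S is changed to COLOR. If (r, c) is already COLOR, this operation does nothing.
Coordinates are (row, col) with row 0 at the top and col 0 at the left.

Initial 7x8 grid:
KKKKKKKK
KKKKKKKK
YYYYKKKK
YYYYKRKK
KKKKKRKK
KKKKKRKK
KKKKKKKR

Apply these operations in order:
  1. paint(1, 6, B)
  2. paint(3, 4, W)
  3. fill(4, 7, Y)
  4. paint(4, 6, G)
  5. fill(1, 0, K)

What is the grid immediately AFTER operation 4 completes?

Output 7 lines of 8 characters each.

Answer: YYYYYYYY
YYYYYYBY
YYYYYYYY
YYYYWRYY
YYYYYRGY
YYYYYRYY
YYYYYYYR

Derivation:
After op 1 paint(1,6,B):
KKKKKKKK
KKKKKKBK
YYYYKKKK
YYYYKRKK
KKKKKRKK
KKKKKRKK
KKKKKKKR
After op 2 paint(3,4,W):
KKKKKKKK
KKKKKKBK
YYYYKKKK
YYYYWRKK
KKKKKRKK
KKKKKRKK
KKKKKKKR
After op 3 fill(4,7,Y) [42 cells changed]:
YYYYYYYY
YYYYYYBY
YYYYYYYY
YYYYWRYY
YYYYYRYY
YYYYYRYY
YYYYYYYR
After op 4 paint(4,6,G):
YYYYYYYY
YYYYYYBY
YYYYYYYY
YYYYWRYY
YYYYYRGY
YYYYYRYY
YYYYYYYR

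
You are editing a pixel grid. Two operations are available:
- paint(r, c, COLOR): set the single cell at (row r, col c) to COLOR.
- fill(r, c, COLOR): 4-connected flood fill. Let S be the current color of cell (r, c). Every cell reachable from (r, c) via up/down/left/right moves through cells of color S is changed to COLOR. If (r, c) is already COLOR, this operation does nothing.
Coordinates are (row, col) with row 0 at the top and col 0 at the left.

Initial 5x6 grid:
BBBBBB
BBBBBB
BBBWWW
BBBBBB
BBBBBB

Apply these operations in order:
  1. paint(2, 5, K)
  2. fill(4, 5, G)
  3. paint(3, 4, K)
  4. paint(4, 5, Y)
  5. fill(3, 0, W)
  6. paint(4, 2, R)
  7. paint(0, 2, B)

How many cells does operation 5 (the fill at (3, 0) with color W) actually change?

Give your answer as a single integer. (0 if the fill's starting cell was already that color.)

Answer: 24

Derivation:
After op 1 paint(2,5,K):
BBBBBB
BBBBBB
BBBWWK
BBBBBB
BBBBBB
After op 2 fill(4,5,G) [27 cells changed]:
GGGGGG
GGGGGG
GGGWWK
GGGGGG
GGGGGG
After op 3 paint(3,4,K):
GGGGGG
GGGGGG
GGGWWK
GGGGKG
GGGGGG
After op 4 paint(4,5,Y):
GGGGGG
GGGGGG
GGGWWK
GGGGKG
GGGGGY
After op 5 fill(3,0,W) [24 cells changed]:
WWWWWW
WWWWWW
WWWWWK
WWWWKG
WWWWWY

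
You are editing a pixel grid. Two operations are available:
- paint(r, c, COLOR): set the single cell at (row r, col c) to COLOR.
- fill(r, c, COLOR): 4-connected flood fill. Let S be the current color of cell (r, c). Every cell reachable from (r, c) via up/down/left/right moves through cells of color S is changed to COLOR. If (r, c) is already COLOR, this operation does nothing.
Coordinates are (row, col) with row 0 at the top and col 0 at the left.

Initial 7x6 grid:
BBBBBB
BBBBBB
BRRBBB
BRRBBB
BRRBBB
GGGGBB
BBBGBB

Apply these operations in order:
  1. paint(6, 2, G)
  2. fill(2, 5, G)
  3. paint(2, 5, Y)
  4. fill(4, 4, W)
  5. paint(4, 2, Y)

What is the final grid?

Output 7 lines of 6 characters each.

Answer: WWWWWW
WWWWWW
WRRWWY
WRRWWW
WRYWWW
WWWWWW
BBWWWW

Derivation:
After op 1 paint(6,2,G):
BBBBBB
BBBBBB
BRRBBB
BRRBBB
BRRBBB
GGGGBB
BBGGBB
After op 2 fill(2,5,G) [28 cells changed]:
GGGGGG
GGGGGG
GRRGGG
GRRGGG
GRRGGG
GGGGGG
BBGGGG
After op 3 paint(2,5,Y):
GGGGGG
GGGGGG
GRRGGY
GRRGGG
GRRGGG
GGGGGG
BBGGGG
After op 4 fill(4,4,W) [33 cells changed]:
WWWWWW
WWWWWW
WRRWWY
WRRWWW
WRRWWW
WWWWWW
BBWWWW
After op 5 paint(4,2,Y):
WWWWWW
WWWWWW
WRRWWY
WRRWWW
WRYWWW
WWWWWW
BBWWWW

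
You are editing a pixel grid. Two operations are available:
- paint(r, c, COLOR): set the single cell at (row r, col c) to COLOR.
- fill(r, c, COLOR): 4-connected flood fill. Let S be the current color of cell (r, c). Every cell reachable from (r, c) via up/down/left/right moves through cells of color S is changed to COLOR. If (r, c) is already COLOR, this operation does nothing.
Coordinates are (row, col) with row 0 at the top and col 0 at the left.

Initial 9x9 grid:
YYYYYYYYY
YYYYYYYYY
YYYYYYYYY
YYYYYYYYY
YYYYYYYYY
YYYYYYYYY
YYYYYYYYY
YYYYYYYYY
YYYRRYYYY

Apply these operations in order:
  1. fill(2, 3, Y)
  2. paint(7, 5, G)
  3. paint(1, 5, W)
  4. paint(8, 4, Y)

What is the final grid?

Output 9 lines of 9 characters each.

After op 1 fill(2,3,Y) [0 cells changed]:
YYYYYYYYY
YYYYYYYYY
YYYYYYYYY
YYYYYYYYY
YYYYYYYYY
YYYYYYYYY
YYYYYYYYY
YYYYYYYYY
YYYRRYYYY
After op 2 paint(7,5,G):
YYYYYYYYY
YYYYYYYYY
YYYYYYYYY
YYYYYYYYY
YYYYYYYYY
YYYYYYYYY
YYYYYYYYY
YYYYYGYYY
YYYRRYYYY
After op 3 paint(1,5,W):
YYYYYYYYY
YYYYYWYYY
YYYYYYYYY
YYYYYYYYY
YYYYYYYYY
YYYYYYYYY
YYYYYYYYY
YYYYYGYYY
YYYRRYYYY
After op 4 paint(8,4,Y):
YYYYYYYYY
YYYYYWYYY
YYYYYYYYY
YYYYYYYYY
YYYYYYYYY
YYYYYYYYY
YYYYYYYYY
YYYYYGYYY
YYYRYYYYY

Answer: YYYYYYYYY
YYYYYWYYY
YYYYYYYYY
YYYYYYYYY
YYYYYYYYY
YYYYYYYYY
YYYYYYYYY
YYYYYGYYY
YYYRYYYYY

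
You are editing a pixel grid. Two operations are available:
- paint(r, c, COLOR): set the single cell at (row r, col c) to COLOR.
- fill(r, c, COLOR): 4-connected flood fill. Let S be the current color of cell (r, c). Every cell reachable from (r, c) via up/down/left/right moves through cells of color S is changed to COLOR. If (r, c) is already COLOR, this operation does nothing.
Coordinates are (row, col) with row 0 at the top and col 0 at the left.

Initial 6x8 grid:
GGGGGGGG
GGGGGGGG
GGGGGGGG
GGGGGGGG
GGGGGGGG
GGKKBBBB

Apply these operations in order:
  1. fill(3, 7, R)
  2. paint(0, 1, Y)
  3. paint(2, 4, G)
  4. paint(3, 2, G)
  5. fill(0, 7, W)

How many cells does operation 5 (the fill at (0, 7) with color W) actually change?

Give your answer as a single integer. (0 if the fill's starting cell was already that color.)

After op 1 fill(3,7,R) [42 cells changed]:
RRRRRRRR
RRRRRRRR
RRRRRRRR
RRRRRRRR
RRRRRRRR
RRKKBBBB
After op 2 paint(0,1,Y):
RYRRRRRR
RRRRRRRR
RRRRRRRR
RRRRRRRR
RRRRRRRR
RRKKBBBB
After op 3 paint(2,4,G):
RYRRRRRR
RRRRRRRR
RRRRGRRR
RRRRRRRR
RRRRRRRR
RRKKBBBB
After op 4 paint(3,2,G):
RYRRRRRR
RRRRRRRR
RRRRGRRR
RRGRRRRR
RRRRRRRR
RRKKBBBB
After op 5 fill(0,7,W) [39 cells changed]:
WYWWWWWW
WWWWWWWW
WWWWGWWW
WWGWWWWW
WWWWWWWW
WWKKBBBB

Answer: 39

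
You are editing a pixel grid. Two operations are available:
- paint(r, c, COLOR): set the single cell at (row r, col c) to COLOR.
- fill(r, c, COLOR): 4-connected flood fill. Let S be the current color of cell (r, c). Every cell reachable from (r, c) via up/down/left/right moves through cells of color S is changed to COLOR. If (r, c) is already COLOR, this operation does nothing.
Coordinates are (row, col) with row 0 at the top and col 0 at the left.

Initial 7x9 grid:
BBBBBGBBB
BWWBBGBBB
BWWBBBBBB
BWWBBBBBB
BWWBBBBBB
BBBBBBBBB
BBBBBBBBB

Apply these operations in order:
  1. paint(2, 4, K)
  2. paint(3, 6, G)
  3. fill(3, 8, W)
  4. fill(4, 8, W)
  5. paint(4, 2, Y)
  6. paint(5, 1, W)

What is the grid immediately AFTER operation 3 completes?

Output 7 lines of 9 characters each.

After op 1 paint(2,4,K):
BBBBBGBBB
BWWBBGBBB
BWWBKBBBB
BWWBBBBBB
BWWBBBBBB
BBBBBBBBB
BBBBBBBBB
After op 2 paint(3,6,G):
BBBBBGBBB
BWWBBGBBB
BWWBKBBBB
BWWBBBGBB
BWWBBBBBB
BBBBBBBBB
BBBBBBBBB
After op 3 fill(3,8,W) [51 cells changed]:
WWWWWGWWW
WWWWWGWWW
WWWWKWWWW
WWWWWWGWW
WWWWWWWWW
WWWWWWWWW
WWWWWWWWW

Answer: WWWWWGWWW
WWWWWGWWW
WWWWKWWWW
WWWWWWGWW
WWWWWWWWW
WWWWWWWWW
WWWWWWWWW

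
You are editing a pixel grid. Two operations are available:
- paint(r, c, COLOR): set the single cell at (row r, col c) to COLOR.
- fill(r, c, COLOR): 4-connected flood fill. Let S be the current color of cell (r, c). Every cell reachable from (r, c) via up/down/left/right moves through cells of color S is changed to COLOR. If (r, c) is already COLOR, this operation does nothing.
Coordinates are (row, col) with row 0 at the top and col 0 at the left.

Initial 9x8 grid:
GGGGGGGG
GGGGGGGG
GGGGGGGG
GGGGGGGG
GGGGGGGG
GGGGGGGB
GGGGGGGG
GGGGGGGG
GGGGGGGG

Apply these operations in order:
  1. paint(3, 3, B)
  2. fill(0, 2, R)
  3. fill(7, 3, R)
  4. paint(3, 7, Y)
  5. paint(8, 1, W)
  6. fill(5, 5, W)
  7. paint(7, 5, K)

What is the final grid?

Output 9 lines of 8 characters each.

After op 1 paint(3,3,B):
GGGGGGGG
GGGGGGGG
GGGGGGGG
GGGBGGGG
GGGGGGGG
GGGGGGGB
GGGGGGGG
GGGGGGGG
GGGGGGGG
After op 2 fill(0,2,R) [70 cells changed]:
RRRRRRRR
RRRRRRRR
RRRRRRRR
RRRBRRRR
RRRRRRRR
RRRRRRRB
RRRRRRRR
RRRRRRRR
RRRRRRRR
After op 3 fill(7,3,R) [0 cells changed]:
RRRRRRRR
RRRRRRRR
RRRRRRRR
RRRBRRRR
RRRRRRRR
RRRRRRRB
RRRRRRRR
RRRRRRRR
RRRRRRRR
After op 4 paint(3,7,Y):
RRRRRRRR
RRRRRRRR
RRRRRRRR
RRRBRRRY
RRRRRRRR
RRRRRRRB
RRRRRRRR
RRRRRRRR
RRRRRRRR
After op 5 paint(8,1,W):
RRRRRRRR
RRRRRRRR
RRRRRRRR
RRRBRRRY
RRRRRRRR
RRRRRRRB
RRRRRRRR
RRRRRRRR
RWRRRRRR
After op 6 fill(5,5,W) [68 cells changed]:
WWWWWWWW
WWWWWWWW
WWWWWWWW
WWWBWWWY
WWWWWWWW
WWWWWWWB
WWWWWWWW
WWWWWWWW
WWWWWWWW
After op 7 paint(7,5,K):
WWWWWWWW
WWWWWWWW
WWWWWWWW
WWWBWWWY
WWWWWWWW
WWWWWWWB
WWWWWWWW
WWWWWKWW
WWWWWWWW

Answer: WWWWWWWW
WWWWWWWW
WWWWWWWW
WWWBWWWY
WWWWWWWW
WWWWWWWB
WWWWWWWW
WWWWWKWW
WWWWWWWW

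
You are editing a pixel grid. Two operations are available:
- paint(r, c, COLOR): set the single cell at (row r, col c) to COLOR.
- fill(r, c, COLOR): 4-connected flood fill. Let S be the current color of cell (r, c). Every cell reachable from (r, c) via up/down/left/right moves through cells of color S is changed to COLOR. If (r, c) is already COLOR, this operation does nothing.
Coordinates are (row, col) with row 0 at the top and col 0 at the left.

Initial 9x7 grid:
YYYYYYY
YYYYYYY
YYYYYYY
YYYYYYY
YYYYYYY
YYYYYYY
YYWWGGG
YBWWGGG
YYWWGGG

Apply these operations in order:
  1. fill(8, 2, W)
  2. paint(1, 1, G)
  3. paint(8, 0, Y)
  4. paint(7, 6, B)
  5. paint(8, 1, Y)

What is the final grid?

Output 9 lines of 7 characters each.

After op 1 fill(8,2,W) [0 cells changed]:
YYYYYYY
YYYYYYY
YYYYYYY
YYYYYYY
YYYYYYY
YYYYYYY
YYWWGGG
YBWWGGG
YYWWGGG
After op 2 paint(1,1,G):
YYYYYYY
YGYYYYY
YYYYYYY
YYYYYYY
YYYYYYY
YYYYYYY
YYWWGGG
YBWWGGG
YYWWGGG
After op 3 paint(8,0,Y):
YYYYYYY
YGYYYYY
YYYYYYY
YYYYYYY
YYYYYYY
YYYYYYY
YYWWGGG
YBWWGGG
YYWWGGG
After op 4 paint(7,6,B):
YYYYYYY
YGYYYYY
YYYYYYY
YYYYYYY
YYYYYYY
YYYYYYY
YYWWGGG
YBWWGGB
YYWWGGG
After op 5 paint(8,1,Y):
YYYYYYY
YGYYYYY
YYYYYYY
YYYYYYY
YYYYYYY
YYYYYYY
YYWWGGG
YBWWGGB
YYWWGGG

Answer: YYYYYYY
YGYYYYY
YYYYYYY
YYYYYYY
YYYYYYY
YYYYYYY
YYWWGGG
YBWWGGB
YYWWGGG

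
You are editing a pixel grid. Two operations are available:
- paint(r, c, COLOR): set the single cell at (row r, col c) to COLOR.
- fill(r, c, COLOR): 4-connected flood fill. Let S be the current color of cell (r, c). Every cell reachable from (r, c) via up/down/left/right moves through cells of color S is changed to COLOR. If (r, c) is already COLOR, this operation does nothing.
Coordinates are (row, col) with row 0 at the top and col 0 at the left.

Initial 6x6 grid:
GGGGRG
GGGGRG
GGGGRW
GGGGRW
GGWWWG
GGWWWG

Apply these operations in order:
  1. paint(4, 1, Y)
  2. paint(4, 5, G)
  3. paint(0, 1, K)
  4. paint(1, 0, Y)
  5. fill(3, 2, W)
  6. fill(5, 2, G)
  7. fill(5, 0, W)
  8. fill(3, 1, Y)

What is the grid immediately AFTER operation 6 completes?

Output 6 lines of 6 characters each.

After op 1 paint(4,1,Y):
GGGGRG
GGGGRG
GGGGRW
GGGGRW
GYWWWG
GGWWWG
After op 2 paint(4,5,G):
GGGGRG
GGGGRG
GGGGRW
GGGGRW
GYWWWG
GGWWWG
After op 3 paint(0,1,K):
GKGGRG
GGGGRG
GGGGRW
GGGGRW
GYWWWG
GGWWWG
After op 4 paint(1,0,Y):
GKGGRG
YGGGRG
GGGGRW
GGGGRW
GYWWWG
GGWWWG
After op 5 fill(3,2,W) [16 cells changed]:
GKWWRG
YWWWRG
WWWWRW
WWWWRW
WYWWWG
WWWWWG
After op 6 fill(5,2,G) [22 cells changed]:
GKGGRG
YGGGRG
GGGGRW
GGGGRW
GYGGGG
GGGGGG

Answer: GKGGRG
YGGGRG
GGGGRW
GGGGRW
GYGGGG
GGGGGG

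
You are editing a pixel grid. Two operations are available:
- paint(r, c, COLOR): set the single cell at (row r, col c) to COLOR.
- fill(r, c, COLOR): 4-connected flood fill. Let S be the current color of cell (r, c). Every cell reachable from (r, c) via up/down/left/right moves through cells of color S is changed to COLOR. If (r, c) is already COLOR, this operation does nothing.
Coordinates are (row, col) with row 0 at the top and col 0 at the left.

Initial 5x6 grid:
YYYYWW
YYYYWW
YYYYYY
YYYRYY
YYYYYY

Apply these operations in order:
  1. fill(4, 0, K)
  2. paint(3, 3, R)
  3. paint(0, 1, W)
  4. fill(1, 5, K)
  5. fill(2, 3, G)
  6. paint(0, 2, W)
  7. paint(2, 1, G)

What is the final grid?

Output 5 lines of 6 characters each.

Answer: GWWGGG
GGGGGG
GGGGGG
GGGRGG
GGGGGG

Derivation:
After op 1 fill(4,0,K) [25 cells changed]:
KKKKWW
KKKKWW
KKKKKK
KKKRKK
KKKKKK
After op 2 paint(3,3,R):
KKKKWW
KKKKWW
KKKKKK
KKKRKK
KKKKKK
After op 3 paint(0,1,W):
KWKKWW
KKKKWW
KKKKKK
KKKRKK
KKKKKK
After op 4 fill(1,5,K) [4 cells changed]:
KWKKKK
KKKKKK
KKKKKK
KKKRKK
KKKKKK
After op 5 fill(2,3,G) [28 cells changed]:
GWGGGG
GGGGGG
GGGGGG
GGGRGG
GGGGGG
After op 6 paint(0,2,W):
GWWGGG
GGGGGG
GGGGGG
GGGRGG
GGGGGG
After op 7 paint(2,1,G):
GWWGGG
GGGGGG
GGGGGG
GGGRGG
GGGGGG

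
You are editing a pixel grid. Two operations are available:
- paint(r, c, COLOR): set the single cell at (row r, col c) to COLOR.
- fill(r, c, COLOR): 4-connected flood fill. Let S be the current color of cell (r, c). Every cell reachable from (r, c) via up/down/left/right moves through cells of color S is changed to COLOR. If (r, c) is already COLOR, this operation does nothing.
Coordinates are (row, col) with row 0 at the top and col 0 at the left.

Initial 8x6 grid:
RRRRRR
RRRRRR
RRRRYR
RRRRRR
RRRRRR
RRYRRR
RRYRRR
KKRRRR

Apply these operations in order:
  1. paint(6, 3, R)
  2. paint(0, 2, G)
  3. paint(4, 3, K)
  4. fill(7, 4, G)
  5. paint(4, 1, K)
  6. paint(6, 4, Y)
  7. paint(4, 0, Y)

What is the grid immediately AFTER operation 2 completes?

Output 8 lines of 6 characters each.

After op 1 paint(6,3,R):
RRRRRR
RRRRRR
RRRRYR
RRRRRR
RRRRRR
RRYRRR
RRYRRR
KKRRRR
After op 2 paint(0,2,G):
RRGRRR
RRRRRR
RRRRYR
RRRRRR
RRRRRR
RRYRRR
RRYRRR
KKRRRR

Answer: RRGRRR
RRRRRR
RRRRYR
RRRRRR
RRRRRR
RRYRRR
RRYRRR
KKRRRR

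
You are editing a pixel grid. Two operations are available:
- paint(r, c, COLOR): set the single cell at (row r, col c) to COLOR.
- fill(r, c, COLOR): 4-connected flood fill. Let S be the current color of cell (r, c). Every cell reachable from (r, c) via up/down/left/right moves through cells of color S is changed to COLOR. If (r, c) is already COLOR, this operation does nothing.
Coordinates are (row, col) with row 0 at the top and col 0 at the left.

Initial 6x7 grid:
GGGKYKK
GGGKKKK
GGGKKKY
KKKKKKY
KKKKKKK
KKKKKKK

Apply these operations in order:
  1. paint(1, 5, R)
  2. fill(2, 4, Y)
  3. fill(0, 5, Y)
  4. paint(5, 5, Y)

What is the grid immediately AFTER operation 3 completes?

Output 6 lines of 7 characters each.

After op 1 paint(1,5,R):
GGGKYKK
GGGKKRK
GGGKKKY
KKKKKKY
KKKKKKK
KKKKKKK
After op 2 fill(2,4,Y) [26 cells changed]:
GGGYYKK
GGGYYRK
GGGYYYY
YYYYYYY
YYYYYYY
YYYYYYY
After op 3 fill(0,5,Y) [3 cells changed]:
GGGYYYY
GGGYYRY
GGGYYYY
YYYYYYY
YYYYYYY
YYYYYYY

Answer: GGGYYYY
GGGYYRY
GGGYYYY
YYYYYYY
YYYYYYY
YYYYYYY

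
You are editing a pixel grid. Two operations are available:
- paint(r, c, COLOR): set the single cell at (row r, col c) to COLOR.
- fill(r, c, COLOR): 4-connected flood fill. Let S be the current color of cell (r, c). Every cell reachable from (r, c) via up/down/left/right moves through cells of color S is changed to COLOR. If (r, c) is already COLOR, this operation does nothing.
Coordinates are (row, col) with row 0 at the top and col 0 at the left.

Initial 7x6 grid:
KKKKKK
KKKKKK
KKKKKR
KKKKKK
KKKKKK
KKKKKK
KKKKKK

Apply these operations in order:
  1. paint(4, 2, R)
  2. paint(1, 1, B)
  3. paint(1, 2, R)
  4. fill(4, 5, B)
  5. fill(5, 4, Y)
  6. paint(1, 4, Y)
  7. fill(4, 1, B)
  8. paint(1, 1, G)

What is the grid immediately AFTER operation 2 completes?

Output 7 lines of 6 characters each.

Answer: KKKKKK
KBKKKK
KKKKKR
KKKKKK
KKRKKK
KKKKKK
KKKKKK

Derivation:
After op 1 paint(4,2,R):
KKKKKK
KKKKKK
KKKKKR
KKKKKK
KKRKKK
KKKKKK
KKKKKK
After op 2 paint(1,1,B):
KKKKKK
KBKKKK
KKKKKR
KKKKKK
KKRKKK
KKKKKK
KKKKKK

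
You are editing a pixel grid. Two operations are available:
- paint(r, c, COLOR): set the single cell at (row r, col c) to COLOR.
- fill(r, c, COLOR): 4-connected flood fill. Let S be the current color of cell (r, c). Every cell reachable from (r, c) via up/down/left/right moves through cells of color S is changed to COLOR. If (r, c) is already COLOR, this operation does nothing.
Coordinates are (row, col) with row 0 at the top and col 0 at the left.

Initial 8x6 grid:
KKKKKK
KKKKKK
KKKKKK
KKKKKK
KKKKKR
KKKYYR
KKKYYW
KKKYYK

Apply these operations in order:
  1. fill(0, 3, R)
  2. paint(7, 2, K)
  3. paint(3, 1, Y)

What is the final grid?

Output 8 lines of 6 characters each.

After op 1 fill(0,3,R) [38 cells changed]:
RRRRRR
RRRRRR
RRRRRR
RRRRRR
RRRRRR
RRRYYR
RRRYYW
RRRYYK
After op 2 paint(7,2,K):
RRRRRR
RRRRRR
RRRRRR
RRRRRR
RRRRRR
RRRYYR
RRRYYW
RRKYYK
After op 3 paint(3,1,Y):
RRRRRR
RRRRRR
RRRRRR
RYRRRR
RRRRRR
RRRYYR
RRRYYW
RRKYYK

Answer: RRRRRR
RRRRRR
RRRRRR
RYRRRR
RRRRRR
RRRYYR
RRRYYW
RRKYYK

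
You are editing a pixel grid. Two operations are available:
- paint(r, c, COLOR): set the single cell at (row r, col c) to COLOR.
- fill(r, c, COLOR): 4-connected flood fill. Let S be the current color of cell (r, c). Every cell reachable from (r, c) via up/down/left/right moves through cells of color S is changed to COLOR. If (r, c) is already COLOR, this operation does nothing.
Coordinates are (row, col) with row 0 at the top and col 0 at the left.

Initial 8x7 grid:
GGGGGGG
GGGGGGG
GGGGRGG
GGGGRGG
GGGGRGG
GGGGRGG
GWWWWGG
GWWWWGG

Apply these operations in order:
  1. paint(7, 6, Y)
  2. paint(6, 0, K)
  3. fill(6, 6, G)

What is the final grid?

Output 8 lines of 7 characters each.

After op 1 paint(7,6,Y):
GGGGGGG
GGGGGGG
GGGGRGG
GGGGRGG
GGGGRGG
GGGGRGG
GWWWWGG
GWWWWGY
After op 2 paint(6,0,K):
GGGGGGG
GGGGGGG
GGGGRGG
GGGGRGG
GGGGRGG
GGGGRGG
KWWWWGG
GWWWWGY
After op 3 fill(6,6,G) [0 cells changed]:
GGGGGGG
GGGGGGG
GGGGRGG
GGGGRGG
GGGGRGG
GGGGRGG
KWWWWGG
GWWWWGY

Answer: GGGGGGG
GGGGGGG
GGGGRGG
GGGGRGG
GGGGRGG
GGGGRGG
KWWWWGG
GWWWWGY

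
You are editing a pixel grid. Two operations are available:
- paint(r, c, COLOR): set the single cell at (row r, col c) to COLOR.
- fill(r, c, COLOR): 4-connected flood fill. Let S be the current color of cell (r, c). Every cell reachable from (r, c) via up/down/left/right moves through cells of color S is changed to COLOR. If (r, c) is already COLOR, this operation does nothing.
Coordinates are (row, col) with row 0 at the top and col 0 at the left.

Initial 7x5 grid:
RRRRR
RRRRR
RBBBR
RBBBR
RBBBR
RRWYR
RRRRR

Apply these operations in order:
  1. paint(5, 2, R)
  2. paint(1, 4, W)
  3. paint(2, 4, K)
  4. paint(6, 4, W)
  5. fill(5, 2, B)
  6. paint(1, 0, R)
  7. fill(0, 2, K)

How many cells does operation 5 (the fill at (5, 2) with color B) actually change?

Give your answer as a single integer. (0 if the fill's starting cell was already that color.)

Answer: 19

Derivation:
After op 1 paint(5,2,R):
RRRRR
RRRRR
RBBBR
RBBBR
RBBBR
RRRYR
RRRRR
After op 2 paint(1,4,W):
RRRRR
RRRRW
RBBBR
RBBBR
RBBBR
RRRYR
RRRRR
After op 3 paint(2,4,K):
RRRRR
RRRRW
RBBBK
RBBBR
RBBBR
RRRYR
RRRRR
After op 4 paint(6,4,W):
RRRRR
RRRRW
RBBBK
RBBBR
RBBBR
RRRYR
RRRRW
After op 5 fill(5,2,B) [19 cells changed]:
BBBBB
BBBBW
BBBBK
BBBBR
BBBBR
BBBYR
BBBBW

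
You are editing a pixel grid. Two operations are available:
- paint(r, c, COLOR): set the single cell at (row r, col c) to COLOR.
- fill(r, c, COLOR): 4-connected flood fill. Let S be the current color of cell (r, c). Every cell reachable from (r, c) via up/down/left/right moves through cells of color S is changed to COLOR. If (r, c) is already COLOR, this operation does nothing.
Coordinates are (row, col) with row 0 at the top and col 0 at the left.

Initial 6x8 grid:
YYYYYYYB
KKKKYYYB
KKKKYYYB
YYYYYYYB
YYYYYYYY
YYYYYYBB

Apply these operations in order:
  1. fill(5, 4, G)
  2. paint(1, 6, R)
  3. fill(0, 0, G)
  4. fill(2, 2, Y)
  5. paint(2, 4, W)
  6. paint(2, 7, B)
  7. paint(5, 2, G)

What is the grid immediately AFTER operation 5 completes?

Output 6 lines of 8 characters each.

Answer: GGGGGGGB
YYYYGGRB
YYYYWGGB
GGGGGGGB
GGGGGGGG
GGGGGGBB

Derivation:
After op 1 fill(5,4,G) [34 cells changed]:
GGGGGGGB
KKKKGGGB
KKKKGGGB
GGGGGGGB
GGGGGGGG
GGGGGGBB
After op 2 paint(1,6,R):
GGGGGGGB
KKKKGGRB
KKKKGGGB
GGGGGGGB
GGGGGGGG
GGGGGGBB
After op 3 fill(0,0,G) [0 cells changed]:
GGGGGGGB
KKKKGGRB
KKKKGGGB
GGGGGGGB
GGGGGGGG
GGGGGGBB
After op 4 fill(2,2,Y) [8 cells changed]:
GGGGGGGB
YYYYGGRB
YYYYGGGB
GGGGGGGB
GGGGGGGG
GGGGGGBB
After op 5 paint(2,4,W):
GGGGGGGB
YYYYGGRB
YYYYWGGB
GGGGGGGB
GGGGGGGG
GGGGGGBB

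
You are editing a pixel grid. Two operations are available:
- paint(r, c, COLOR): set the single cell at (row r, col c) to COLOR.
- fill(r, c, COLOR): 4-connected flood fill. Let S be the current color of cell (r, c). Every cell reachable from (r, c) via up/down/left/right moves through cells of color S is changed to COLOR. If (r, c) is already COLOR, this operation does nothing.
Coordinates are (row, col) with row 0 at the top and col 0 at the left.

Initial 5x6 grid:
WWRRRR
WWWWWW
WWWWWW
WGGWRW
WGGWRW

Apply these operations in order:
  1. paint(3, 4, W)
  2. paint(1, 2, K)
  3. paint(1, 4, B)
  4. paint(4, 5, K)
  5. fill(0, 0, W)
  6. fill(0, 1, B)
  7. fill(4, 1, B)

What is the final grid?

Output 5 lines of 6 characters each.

Answer: BBRRRR
BBKBBB
BBBBBB
BBBBBB
BBBBRK

Derivation:
After op 1 paint(3,4,W):
WWRRRR
WWWWWW
WWWWWW
WGGWWW
WGGWRW
After op 2 paint(1,2,K):
WWRRRR
WWKWWW
WWWWWW
WGGWWW
WGGWRW
After op 3 paint(1,4,B):
WWRRRR
WWKWBW
WWWWWW
WGGWWW
WGGWRW
After op 4 paint(4,5,K):
WWRRRR
WWKWBW
WWWWWW
WGGWWW
WGGWRK
After op 5 fill(0,0,W) [0 cells changed]:
WWRRRR
WWKWBW
WWWWWW
WGGWWW
WGGWRK
After op 6 fill(0,1,B) [18 cells changed]:
BBRRRR
BBKBBB
BBBBBB
BGGBBB
BGGBRK
After op 7 fill(4,1,B) [4 cells changed]:
BBRRRR
BBKBBB
BBBBBB
BBBBBB
BBBBRK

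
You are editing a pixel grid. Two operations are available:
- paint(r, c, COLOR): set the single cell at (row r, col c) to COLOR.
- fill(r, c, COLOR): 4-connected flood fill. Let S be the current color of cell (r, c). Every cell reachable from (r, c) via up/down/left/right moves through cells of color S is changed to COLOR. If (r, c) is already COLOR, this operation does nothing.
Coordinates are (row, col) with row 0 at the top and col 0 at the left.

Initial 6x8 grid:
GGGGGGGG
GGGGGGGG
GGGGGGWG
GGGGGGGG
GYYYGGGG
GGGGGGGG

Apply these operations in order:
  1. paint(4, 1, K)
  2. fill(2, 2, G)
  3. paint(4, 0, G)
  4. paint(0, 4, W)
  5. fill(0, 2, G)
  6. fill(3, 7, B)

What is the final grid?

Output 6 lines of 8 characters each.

Answer: BBBBWBBB
BBBBBBBB
BBBBBBWB
BBBBBBBB
BKYYBBBB
BBBBBBBB

Derivation:
After op 1 paint(4,1,K):
GGGGGGGG
GGGGGGGG
GGGGGGWG
GGGGGGGG
GKYYGGGG
GGGGGGGG
After op 2 fill(2,2,G) [0 cells changed]:
GGGGGGGG
GGGGGGGG
GGGGGGWG
GGGGGGGG
GKYYGGGG
GGGGGGGG
After op 3 paint(4,0,G):
GGGGGGGG
GGGGGGGG
GGGGGGWG
GGGGGGGG
GKYYGGGG
GGGGGGGG
After op 4 paint(0,4,W):
GGGGWGGG
GGGGGGGG
GGGGGGWG
GGGGGGGG
GKYYGGGG
GGGGGGGG
After op 5 fill(0,2,G) [0 cells changed]:
GGGGWGGG
GGGGGGGG
GGGGGGWG
GGGGGGGG
GKYYGGGG
GGGGGGGG
After op 6 fill(3,7,B) [43 cells changed]:
BBBBWBBB
BBBBBBBB
BBBBBBWB
BBBBBBBB
BKYYBBBB
BBBBBBBB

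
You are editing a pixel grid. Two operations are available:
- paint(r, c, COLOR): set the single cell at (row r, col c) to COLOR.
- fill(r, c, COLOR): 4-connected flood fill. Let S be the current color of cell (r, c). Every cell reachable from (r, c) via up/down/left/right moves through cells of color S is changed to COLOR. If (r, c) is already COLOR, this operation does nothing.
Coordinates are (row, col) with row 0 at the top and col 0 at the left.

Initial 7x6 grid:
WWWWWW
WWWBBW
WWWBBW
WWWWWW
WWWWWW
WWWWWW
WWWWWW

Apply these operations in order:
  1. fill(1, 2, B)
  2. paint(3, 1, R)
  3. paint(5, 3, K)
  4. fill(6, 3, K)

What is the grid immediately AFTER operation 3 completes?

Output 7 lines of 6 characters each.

After op 1 fill(1,2,B) [38 cells changed]:
BBBBBB
BBBBBB
BBBBBB
BBBBBB
BBBBBB
BBBBBB
BBBBBB
After op 2 paint(3,1,R):
BBBBBB
BBBBBB
BBBBBB
BRBBBB
BBBBBB
BBBBBB
BBBBBB
After op 3 paint(5,3,K):
BBBBBB
BBBBBB
BBBBBB
BRBBBB
BBBBBB
BBBKBB
BBBBBB

Answer: BBBBBB
BBBBBB
BBBBBB
BRBBBB
BBBBBB
BBBKBB
BBBBBB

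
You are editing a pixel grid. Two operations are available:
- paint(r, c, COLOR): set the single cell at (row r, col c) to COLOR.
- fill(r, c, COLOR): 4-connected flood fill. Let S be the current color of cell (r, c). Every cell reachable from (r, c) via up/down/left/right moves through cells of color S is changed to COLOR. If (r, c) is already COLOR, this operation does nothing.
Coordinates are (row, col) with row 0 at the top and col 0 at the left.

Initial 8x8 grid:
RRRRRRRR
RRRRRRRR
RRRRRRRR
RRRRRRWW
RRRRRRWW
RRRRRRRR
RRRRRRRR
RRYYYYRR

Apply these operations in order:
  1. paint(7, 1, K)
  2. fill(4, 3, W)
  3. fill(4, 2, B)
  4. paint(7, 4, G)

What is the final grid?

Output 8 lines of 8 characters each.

After op 1 paint(7,1,K):
RRRRRRRR
RRRRRRRR
RRRRRRRR
RRRRRRWW
RRRRRRWW
RRRRRRRR
RRRRRRRR
RKYYYYRR
After op 2 fill(4,3,W) [55 cells changed]:
WWWWWWWW
WWWWWWWW
WWWWWWWW
WWWWWWWW
WWWWWWWW
WWWWWWWW
WWWWWWWW
WKYYYYWW
After op 3 fill(4,2,B) [59 cells changed]:
BBBBBBBB
BBBBBBBB
BBBBBBBB
BBBBBBBB
BBBBBBBB
BBBBBBBB
BBBBBBBB
BKYYYYBB
After op 4 paint(7,4,G):
BBBBBBBB
BBBBBBBB
BBBBBBBB
BBBBBBBB
BBBBBBBB
BBBBBBBB
BBBBBBBB
BKYYGYBB

Answer: BBBBBBBB
BBBBBBBB
BBBBBBBB
BBBBBBBB
BBBBBBBB
BBBBBBBB
BBBBBBBB
BKYYGYBB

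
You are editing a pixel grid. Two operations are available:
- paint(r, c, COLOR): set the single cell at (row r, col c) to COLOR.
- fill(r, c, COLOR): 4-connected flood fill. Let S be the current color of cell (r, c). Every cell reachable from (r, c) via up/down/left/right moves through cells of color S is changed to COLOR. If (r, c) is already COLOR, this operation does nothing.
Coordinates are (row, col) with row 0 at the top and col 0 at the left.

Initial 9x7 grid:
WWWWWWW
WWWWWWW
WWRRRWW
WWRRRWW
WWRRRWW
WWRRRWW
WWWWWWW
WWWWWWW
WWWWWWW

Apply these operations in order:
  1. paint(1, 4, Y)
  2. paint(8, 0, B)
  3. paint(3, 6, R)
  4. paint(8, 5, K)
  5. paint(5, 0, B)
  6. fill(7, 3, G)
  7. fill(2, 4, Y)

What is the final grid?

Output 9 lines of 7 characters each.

Answer: GGGGGGG
GGGGYGG
GGYYYGG
GGYYYGR
GGYYYGG
BGYYYGG
GGGGGGG
GGGGGGG
BGGGGKG

Derivation:
After op 1 paint(1,4,Y):
WWWWWWW
WWWWYWW
WWRRRWW
WWRRRWW
WWRRRWW
WWRRRWW
WWWWWWW
WWWWWWW
WWWWWWW
After op 2 paint(8,0,B):
WWWWWWW
WWWWYWW
WWRRRWW
WWRRRWW
WWRRRWW
WWRRRWW
WWWWWWW
WWWWWWW
BWWWWWW
After op 3 paint(3,6,R):
WWWWWWW
WWWWYWW
WWRRRWW
WWRRRWR
WWRRRWW
WWRRRWW
WWWWWWW
WWWWWWW
BWWWWWW
After op 4 paint(8,5,K):
WWWWWWW
WWWWYWW
WWRRRWW
WWRRRWR
WWRRRWW
WWRRRWW
WWWWWWW
WWWWWWW
BWWWWKW
After op 5 paint(5,0,B):
WWWWWWW
WWWWYWW
WWRRRWW
WWRRRWR
WWRRRWW
BWRRRWW
WWWWWWW
WWWWWWW
BWWWWKW
After op 6 fill(7,3,G) [46 cells changed]:
GGGGGGG
GGGGYGG
GGRRRGG
GGRRRGR
GGRRRGG
BGRRRGG
GGGGGGG
GGGGGGG
BGGGGKG
After op 7 fill(2,4,Y) [12 cells changed]:
GGGGGGG
GGGGYGG
GGYYYGG
GGYYYGR
GGYYYGG
BGYYYGG
GGGGGGG
GGGGGGG
BGGGGKG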